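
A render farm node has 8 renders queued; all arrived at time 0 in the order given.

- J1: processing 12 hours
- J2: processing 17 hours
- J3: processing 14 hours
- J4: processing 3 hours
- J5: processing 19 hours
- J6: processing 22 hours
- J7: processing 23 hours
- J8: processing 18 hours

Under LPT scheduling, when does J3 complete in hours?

LPT (decreasing processing time): J7 J6 J5 J8 J2 J3 J1 J4.
J7: 0→23
J6: 23→45
J5: 45→64
J8: 64→82
J2: 82→99
J3: 99→113

113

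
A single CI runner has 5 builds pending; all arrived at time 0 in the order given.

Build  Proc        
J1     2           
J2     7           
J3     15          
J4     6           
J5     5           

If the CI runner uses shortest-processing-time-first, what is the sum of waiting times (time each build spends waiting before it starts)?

42

SPT (increasing processing time): J1 J5 J4 J2 J3.
J1: waits 0, runs 0→2
J5: waits 2, runs 2→7
J4: waits 7, runs 7→13
J2: waits 13, runs 13→20
J3: waits 20, runs 20→35
Sum = 0+2+7+13+20 = 42.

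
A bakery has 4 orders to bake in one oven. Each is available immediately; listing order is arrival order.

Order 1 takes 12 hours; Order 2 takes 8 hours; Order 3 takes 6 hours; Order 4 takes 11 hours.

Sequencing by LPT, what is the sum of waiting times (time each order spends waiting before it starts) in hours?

66

LPT (decreasing processing time): Order 1 Order 4 Order 2 Order 3.
Order 1: waits 0, runs 0→12
Order 4: waits 12, runs 12→23
Order 2: waits 23, runs 23→31
Order 3: waits 31, runs 31→37
Sum = 0+12+23+31 = 66.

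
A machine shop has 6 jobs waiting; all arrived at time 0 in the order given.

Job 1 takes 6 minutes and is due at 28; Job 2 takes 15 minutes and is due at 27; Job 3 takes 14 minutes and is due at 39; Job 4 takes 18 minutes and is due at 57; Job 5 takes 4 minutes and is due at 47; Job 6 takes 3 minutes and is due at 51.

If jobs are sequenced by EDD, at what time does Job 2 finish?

15

EDD (increasing due date): Job 2 Job 1 Job 3 Job 5 Job 6 Job 4.
Job 2: 0→15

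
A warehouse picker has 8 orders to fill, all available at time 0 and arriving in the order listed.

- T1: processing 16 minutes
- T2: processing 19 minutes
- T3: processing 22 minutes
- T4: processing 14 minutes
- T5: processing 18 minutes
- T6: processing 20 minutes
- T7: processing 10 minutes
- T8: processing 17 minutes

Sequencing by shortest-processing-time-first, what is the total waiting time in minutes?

414

SPT (increasing processing time): T7 T4 T1 T8 T5 T2 T6 T3.
T7: waits 0, runs 0→10
T4: waits 10, runs 10→24
T1: waits 24, runs 24→40
T8: waits 40, runs 40→57
T5: waits 57, runs 57→75
T2: waits 75, runs 75→94
T6: waits 94, runs 94→114
T3: waits 114, runs 114→136
Sum = 0+10+24+40+57+75+94+114 = 414.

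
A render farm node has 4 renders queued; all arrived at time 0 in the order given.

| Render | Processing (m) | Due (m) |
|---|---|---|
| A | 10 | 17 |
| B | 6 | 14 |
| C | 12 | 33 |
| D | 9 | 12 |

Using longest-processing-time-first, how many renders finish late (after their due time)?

LPT (decreasing processing time): C A D B.
C: 0→12, due 33, tardiness 0
A: 12→22, due 17, tardiness 5
D: 22→31, due 12, tardiness 19
B: 31→37, due 14, tardiness 23
Late renders: 3.

3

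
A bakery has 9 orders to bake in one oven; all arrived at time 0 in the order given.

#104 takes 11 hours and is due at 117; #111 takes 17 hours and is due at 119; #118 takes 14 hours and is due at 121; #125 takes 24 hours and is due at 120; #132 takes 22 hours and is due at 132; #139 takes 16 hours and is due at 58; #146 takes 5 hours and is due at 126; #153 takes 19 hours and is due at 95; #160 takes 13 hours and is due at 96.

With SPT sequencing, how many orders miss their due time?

SPT (increasing processing time): #146 #104 #160 #118 #139 #111 #153 #132 #125.
#146: 0→5, due 126, tardiness 0
#104: 5→16, due 117, tardiness 0
#160: 16→29, due 96, tardiness 0
#118: 29→43, due 121, tardiness 0
#139: 43→59, due 58, tardiness 1
#111: 59→76, due 119, tardiness 0
#153: 76→95, due 95, tardiness 0
#132: 95→117, due 132, tardiness 0
#125: 117→141, due 120, tardiness 21
Late orders: 2.

2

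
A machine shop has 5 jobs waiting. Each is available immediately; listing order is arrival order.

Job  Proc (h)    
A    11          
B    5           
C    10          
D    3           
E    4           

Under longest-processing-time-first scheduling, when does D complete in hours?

33

LPT (decreasing processing time): A C B E D.
A: 0→11
C: 11→21
B: 21→26
E: 26→30
D: 30→33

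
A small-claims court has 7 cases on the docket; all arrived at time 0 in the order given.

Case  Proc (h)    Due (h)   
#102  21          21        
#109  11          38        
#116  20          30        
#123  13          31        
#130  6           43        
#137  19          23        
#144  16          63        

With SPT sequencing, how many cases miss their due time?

SPT (increasing processing time): #130 #109 #123 #144 #137 #116 #102.
#130: 0→6, due 43, tardiness 0
#109: 6→17, due 38, tardiness 0
#123: 17→30, due 31, tardiness 0
#144: 30→46, due 63, tardiness 0
#137: 46→65, due 23, tardiness 42
#116: 65→85, due 30, tardiness 55
#102: 85→106, due 21, tardiness 85
Late cases: 3.

3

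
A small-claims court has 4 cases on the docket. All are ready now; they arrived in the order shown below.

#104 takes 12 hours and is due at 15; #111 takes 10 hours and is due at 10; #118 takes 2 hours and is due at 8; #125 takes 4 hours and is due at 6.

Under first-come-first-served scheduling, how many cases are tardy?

FIFO (arrival order): #104 #111 #118 #125.
#104: 0→12, due 15, tardiness 0
#111: 12→22, due 10, tardiness 12
#118: 22→24, due 8, tardiness 16
#125: 24→28, due 6, tardiness 22
Late cases: 3.

3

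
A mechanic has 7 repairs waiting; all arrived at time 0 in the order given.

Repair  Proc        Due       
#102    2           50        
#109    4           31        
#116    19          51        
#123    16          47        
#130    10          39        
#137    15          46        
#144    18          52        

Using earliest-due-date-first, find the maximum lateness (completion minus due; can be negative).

32

EDD (increasing due date): #109 #130 #137 #123 #102 #116 #144.
#109: 0→4, due 31, lateness -27
#130: 4→14, due 39, lateness -25
#137: 14→29, due 46, lateness -17
#123: 29→45, due 47, lateness -2
#102: 45→47, due 50, lateness -3
#116: 47→66, due 51, lateness 15
#144: 66→84, due 52, lateness 32
Maximum = 32.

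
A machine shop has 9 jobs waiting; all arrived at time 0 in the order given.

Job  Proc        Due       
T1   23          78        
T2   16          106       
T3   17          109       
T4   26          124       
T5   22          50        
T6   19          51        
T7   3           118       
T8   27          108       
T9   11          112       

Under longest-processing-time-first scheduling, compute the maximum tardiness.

LPT (decreasing processing time): T8 T4 T1 T5 T6 T3 T2 T9 T7.
T8: 0→27, due 108, tardiness 0
T4: 27→53, due 124, tardiness 0
T1: 53→76, due 78, tardiness 0
T5: 76→98, due 50, tardiness 48
T6: 98→117, due 51, tardiness 66
T3: 117→134, due 109, tardiness 25
T2: 134→150, due 106, tardiness 44
T9: 150→161, due 112, tardiness 49
T7: 161→164, due 118, tardiness 46
Maximum = 66.

66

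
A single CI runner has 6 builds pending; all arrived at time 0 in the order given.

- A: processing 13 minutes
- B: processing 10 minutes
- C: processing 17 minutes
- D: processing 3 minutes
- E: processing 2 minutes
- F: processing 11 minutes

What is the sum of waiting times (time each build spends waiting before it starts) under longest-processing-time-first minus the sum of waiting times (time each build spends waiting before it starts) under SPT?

106

LPT (decreasing processing time): C A F B D E.
C: waits 0, runs 0→17
A: waits 17, runs 17→30
F: waits 30, runs 30→41
B: waits 41, runs 41→51
D: waits 51, runs 51→54
E: waits 54, runs 54→56
Sum = 0+17+30+41+51+54 = 193.
SPT (increasing processing time): E D B F A C.
E: waits 0, runs 0→2
D: waits 2, runs 2→5
B: waits 5, runs 5→15
F: waits 15, runs 15→26
A: waits 26, runs 26→39
C: waits 39, runs 39→56
Sum = 0+2+5+15+26+39 = 87.
Difference = 193 − 87 = 106.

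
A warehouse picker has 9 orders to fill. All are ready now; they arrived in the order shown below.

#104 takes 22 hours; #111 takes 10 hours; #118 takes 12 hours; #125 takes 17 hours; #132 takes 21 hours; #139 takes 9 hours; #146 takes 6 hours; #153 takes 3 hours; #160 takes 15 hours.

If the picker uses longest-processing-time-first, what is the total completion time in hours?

717

LPT (decreasing processing time): #104 #132 #125 #160 #118 #111 #139 #146 #153.
#104: 0→22
#132: 22→43
#125: 43→60
#160: 60→75
#118: 75→87
#111: 87→97
#139: 97→106
#146: 106→112
#153: 112→115
Sum = 22+43+60+75+87+97+106+112+115 = 717.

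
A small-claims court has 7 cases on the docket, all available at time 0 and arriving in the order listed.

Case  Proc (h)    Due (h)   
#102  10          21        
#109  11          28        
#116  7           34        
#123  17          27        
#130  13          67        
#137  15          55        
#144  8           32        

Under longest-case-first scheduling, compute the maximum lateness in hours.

47

LPT (decreasing processing time): #123 #137 #130 #109 #102 #144 #116.
#123: 0→17, due 27, lateness -10
#137: 17→32, due 55, lateness -23
#130: 32→45, due 67, lateness -22
#109: 45→56, due 28, lateness 28
#102: 56→66, due 21, lateness 45
#144: 66→74, due 32, lateness 42
#116: 74→81, due 34, lateness 47
Maximum = 47.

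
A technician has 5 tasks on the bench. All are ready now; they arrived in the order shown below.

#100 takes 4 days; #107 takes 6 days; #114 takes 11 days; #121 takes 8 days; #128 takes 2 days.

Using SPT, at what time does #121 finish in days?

20

SPT (increasing processing time): #128 #100 #107 #121 #114.
#128: 0→2
#100: 2→6
#107: 6→12
#121: 12→20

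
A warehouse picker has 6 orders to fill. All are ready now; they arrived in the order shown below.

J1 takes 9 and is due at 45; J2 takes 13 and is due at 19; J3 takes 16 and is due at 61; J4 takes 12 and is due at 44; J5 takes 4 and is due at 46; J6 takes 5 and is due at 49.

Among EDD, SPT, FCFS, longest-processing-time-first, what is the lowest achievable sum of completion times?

EDD (increasing due date): J2 J4 J1 J5 J6 J3.
J2: 0→13
J4: 13→25
J1: 25→34
J5: 34→38
J6: 38→43
J3: 43→59
Sum = 13+25+34+38+43+59 = 212.
SPT (increasing processing time): J5 J6 J1 J4 J2 J3.
J5: 0→4
J6: 4→9
J1: 9→18
J4: 18→30
J2: 30→43
J3: 43→59
Sum = 4+9+18+30+43+59 = 163.
FIFO (arrival order): J1 J2 J3 J4 J5 J6.
J1: 0→9
J2: 9→22
J3: 22→38
J4: 38→50
J5: 50→54
J6: 54→59
Sum = 9+22+38+50+54+59 = 232.
LPT (decreasing processing time): J3 J2 J4 J1 J6 J5.
J3: 0→16
J2: 16→29
J4: 29→41
J1: 41→50
J6: 50→55
J5: 55→59
Sum = 16+29+41+50+55+59 = 250.
EDD 212, SPT 163, FIFO 232, LPT 250 → minimum 163.

163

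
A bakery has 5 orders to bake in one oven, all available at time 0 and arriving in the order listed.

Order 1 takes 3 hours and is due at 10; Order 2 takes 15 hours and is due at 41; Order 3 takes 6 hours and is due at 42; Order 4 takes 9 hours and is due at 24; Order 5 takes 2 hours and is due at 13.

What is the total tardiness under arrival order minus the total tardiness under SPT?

31

FIFO (arrival order): Order 1 Order 2 Order 3 Order 4 Order 5.
Order 1: 0→3, due 10, tardiness 0
Order 2: 3→18, due 41, tardiness 0
Order 3: 18→24, due 42, tardiness 0
Order 4: 24→33, due 24, tardiness 9
Order 5: 33→35, due 13, tardiness 22
Sum = 0+0+0+9+22 = 31.
SPT (increasing processing time): Order 5 Order 1 Order 3 Order 4 Order 2.
Order 5: 0→2, due 13, tardiness 0
Order 1: 2→5, due 10, tardiness 0
Order 3: 5→11, due 42, tardiness 0
Order 4: 11→20, due 24, tardiness 0
Order 2: 20→35, due 41, tardiness 0
Sum = 0+0+0+0+0 = 0.
Difference = 31 − 0 = 31.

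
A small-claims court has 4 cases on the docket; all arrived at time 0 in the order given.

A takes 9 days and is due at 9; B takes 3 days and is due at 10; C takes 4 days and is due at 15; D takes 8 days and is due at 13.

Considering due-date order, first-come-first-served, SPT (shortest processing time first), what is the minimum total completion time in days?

EDD (increasing due date): A B D C.
A: 0→9
B: 9→12
D: 12→20
C: 20→24
Sum = 9+12+20+24 = 65.
FIFO (arrival order): A B C D.
A: 0→9
B: 9→12
C: 12→16
D: 16→24
Sum = 9+12+16+24 = 61.
SPT (increasing processing time): B C D A.
B: 0→3
C: 3→7
D: 7→15
A: 15→24
Sum = 3+7+15+24 = 49.
EDD 65, FIFO 61, SPT 49 → minimum 49.

49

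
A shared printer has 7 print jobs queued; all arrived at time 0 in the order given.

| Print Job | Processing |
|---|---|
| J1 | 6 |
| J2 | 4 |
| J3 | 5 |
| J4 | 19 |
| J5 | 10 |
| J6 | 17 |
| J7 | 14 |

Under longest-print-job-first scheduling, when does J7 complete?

LPT (decreasing processing time): J4 J6 J7 J5 J1 J3 J2.
J4: 0→19
J6: 19→36
J7: 36→50

50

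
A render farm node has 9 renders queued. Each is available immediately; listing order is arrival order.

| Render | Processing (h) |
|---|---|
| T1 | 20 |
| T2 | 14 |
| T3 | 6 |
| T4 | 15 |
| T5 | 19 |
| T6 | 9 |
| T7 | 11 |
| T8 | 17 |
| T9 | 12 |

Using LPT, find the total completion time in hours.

LPT (decreasing processing time): T1 T5 T8 T4 T2 T9 T7 T6 T3.
T1: 0→20
T5: 20→39
T8: 39→56
T4: 56→71
T2: 71→85
T9: 85→97
T7: 97→108
T6: 108→117
T3: 117→123
Sum = 20+39+56+71+85+97+108+117+123 = 716.

716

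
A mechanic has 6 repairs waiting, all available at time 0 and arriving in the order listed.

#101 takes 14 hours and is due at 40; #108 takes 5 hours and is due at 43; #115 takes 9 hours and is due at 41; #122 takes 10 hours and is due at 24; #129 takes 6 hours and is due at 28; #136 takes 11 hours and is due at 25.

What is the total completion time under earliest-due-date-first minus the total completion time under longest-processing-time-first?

EDD (increasing due date): #122 #136 #129 #101 #115 #108.
#122: 0→10
#136: 10→21
#129: 21→27
#101: 27→41
#115: 41→50
#108: 50→55
Sum = 10+21+27+41+50+55 = 204.
LPT (decreasing processing time): #101 #136 #122 #115 #129 #108.
#101: 0→14
#136: 14→25
#122: 25→35
#115: 35→44
#129: 44→50
#108: 50→55
Sum = 14+25+35+44+50+55 = 223.
Difference = 204 − 223 = -19.

-19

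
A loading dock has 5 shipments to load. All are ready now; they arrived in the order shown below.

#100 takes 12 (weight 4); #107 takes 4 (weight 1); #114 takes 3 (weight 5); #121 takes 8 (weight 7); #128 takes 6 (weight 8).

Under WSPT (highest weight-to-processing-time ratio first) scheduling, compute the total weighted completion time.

355

WSPT (decreasing weight/processing-time ratio): #114 #128 #121 #100 #107.
#114: finishes 3, weight 5, w·C = 15
#128: finishes 9, weight 8, w·C = 72
#121: finishes 17, weight 7, w·C = 119
#100: finishes 29, weight 4, w·C = 116
#107: finishes 33, weight 1, w·C = 33
Sum = 15+72+119+116+33 = 355.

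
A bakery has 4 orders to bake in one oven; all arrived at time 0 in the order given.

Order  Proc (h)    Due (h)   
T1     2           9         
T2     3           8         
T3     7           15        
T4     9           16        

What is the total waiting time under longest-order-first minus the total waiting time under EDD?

LPT (decreasing processing time): T4 T3 T2 T1.
T4: waits 0, runs 0→9
T3: waits 9, runs 9→16
T2: waits 16, runs 16→19
T1: waits 19, runs 19→21
Sum = 0+9+16+19 = 44.
EDD (increasing due date): T2 T1 T3 T4.
T2: waits 0, runs 0→3
T1: waits 3, runs 3→5
T3: waits 5, runs 5→12
T4: waits 12, runs 12→21
Sum = 0+3+5+12 = 20.
Difference = 44 − 20 = 24.

24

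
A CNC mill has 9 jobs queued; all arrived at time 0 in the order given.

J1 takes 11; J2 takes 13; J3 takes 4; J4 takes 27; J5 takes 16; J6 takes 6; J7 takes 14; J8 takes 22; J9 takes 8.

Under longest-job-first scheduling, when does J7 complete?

79

LPT (decreasing processing time): J4 J8 J5 J7 J2 J1 J9 J6 J3.
J4: 0→27
J8: 27→49
J5: 49→65
J7: 65→79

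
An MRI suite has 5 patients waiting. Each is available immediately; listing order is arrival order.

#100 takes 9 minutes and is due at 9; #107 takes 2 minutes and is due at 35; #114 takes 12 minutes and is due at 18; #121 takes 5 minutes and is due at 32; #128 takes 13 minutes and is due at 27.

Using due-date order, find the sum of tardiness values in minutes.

EDD (increasing due date): #100 #114 #128 #121 #107.
#100: 0→9, due 9, tardiness 0
#114: 9→21, due 18, tardiness 3
#128: 21→34, due 27, tardiness 7
#121: 34→39, due 32, tardiness 7
#107: 39→41, due 35, tardiness 6
Sum = 0+3+7+7+6 = 23.

23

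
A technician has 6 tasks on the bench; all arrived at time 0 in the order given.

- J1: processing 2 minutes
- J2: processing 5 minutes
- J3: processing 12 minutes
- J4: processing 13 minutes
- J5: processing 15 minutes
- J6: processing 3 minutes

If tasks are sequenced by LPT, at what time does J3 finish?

40

LPT (decreasing processing time): J5 J4 J3 J2 J6 J1.
J5: 0→15
J4: 15→28
J3: 28→40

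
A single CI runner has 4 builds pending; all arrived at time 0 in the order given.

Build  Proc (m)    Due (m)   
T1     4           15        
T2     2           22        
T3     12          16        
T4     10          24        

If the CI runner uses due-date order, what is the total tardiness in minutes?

4

EDD (increasing due date): T1 T3 T2 T4.
T1: 0→4, due 15, tardiness 0
T3: 4→16, due 16, tardiness 0
T2: 16→18, due 22, tardiness 0
T4: 18→28, due 24, tardiness 4
Sum = 0+0+0+4 = 4.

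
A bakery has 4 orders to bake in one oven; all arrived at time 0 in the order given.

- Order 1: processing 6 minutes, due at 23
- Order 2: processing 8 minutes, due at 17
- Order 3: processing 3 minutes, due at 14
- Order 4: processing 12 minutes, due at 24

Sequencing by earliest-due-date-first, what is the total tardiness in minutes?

EDD (increasing due date): Order 3 Order 2 Order 1 Order 4.
Order 3: 0→3, due 14, tardiness 0
Order 2: 3→11, due 17, tardiness 0
Order 1: 11→17, due 23, tardiness 0
Order 4: 17→29, due 24, tardiness 5
Sum = 0+0+0+5 = 5.

5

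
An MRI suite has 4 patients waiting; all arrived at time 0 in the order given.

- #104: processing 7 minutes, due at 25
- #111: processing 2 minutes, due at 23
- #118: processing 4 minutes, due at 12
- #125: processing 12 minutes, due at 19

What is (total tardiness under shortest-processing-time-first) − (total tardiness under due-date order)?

SPT (increasing processing time): #111 #118 #104 #125.
#111: 0→2, due 23, tardiness 0
#118: 2→6, due 12, tardiness 0
#104: 6→13, due 25, tardiness 0
#125: 13→25, due 19, tardiness 6
Sum = 0+0+0+6 = 6.
EDD (increasing due date): #118 #125 #111 #104.
#118: 0→4, due 12, tardiness 0
#125: 4→16, due 19, tardiness 0
#111: 16→18, due 23, tardiness 0
#104: 18→25, due 25, tardiness 0
Sum = 0+0+0+0 = 0.
Difference = 6 − 0 = 6.

6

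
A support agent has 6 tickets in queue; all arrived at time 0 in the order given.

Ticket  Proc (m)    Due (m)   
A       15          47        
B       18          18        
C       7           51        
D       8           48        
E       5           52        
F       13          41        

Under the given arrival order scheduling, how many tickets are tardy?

FIFO (arrival order): A B C D E F.
A: 0→15, due 47, tardiness 0
B: 15→33, due 18, tardiness 15
C: 33→40, due 51, tardiness 0
D: 40→48, due 48, tardiness 0
E: 48→53, due 52, tardiness 1
F: 53→66, due 41, tardiness 25
Late tickets: 3.

3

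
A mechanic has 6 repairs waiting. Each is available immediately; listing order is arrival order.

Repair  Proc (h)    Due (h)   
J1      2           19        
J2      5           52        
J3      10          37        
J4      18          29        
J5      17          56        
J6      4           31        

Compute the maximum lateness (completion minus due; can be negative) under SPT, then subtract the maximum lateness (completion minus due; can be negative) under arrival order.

2

SPT (increasing processing time): J1 J6 J2 J3 J5 J4.
J1: 0→2, due 19, lateness -17
J6: 2→6, due 31, lateness -25
J2: 6→11, due 52, lateness -41
J3: 11→21, due 37, lateness -16
J5: 21→38, due 56, lateness -18
J4: 38→56, due 29, lateness 27
Maximum = 27.
FIFO (arrival order): J1 J2 J3 J4 J5 J6.
J1: 0→2, due 19, lateness -17
J2: 2→7, due 52, lateness -45
J3: 7→17, due 37, lateness -20
J4: 17→35, due 29, lateness 6
J5: 35→52, due 56, lateness -4
J6: 52→56, due 31, lateness 25
Maximum = 25.
Difference = 27 − 25 = 2.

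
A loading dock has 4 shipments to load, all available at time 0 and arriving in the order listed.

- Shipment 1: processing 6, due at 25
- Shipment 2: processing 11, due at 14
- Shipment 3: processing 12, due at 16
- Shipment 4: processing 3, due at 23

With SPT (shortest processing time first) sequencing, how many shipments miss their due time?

2

SPT (increasing processing time): Shipment 4 Shipment 1 Shipment 2 Shipment 3.
Shipment 4: 0→3, due 23, tardiness 0
Shipment 1: 3→9, due 25, tardiness 0
Shipment 2: 9→20, due 14, tardiness 6
Shipment 3: 20→32, due 16, tardiness 16
Late shipments: 2.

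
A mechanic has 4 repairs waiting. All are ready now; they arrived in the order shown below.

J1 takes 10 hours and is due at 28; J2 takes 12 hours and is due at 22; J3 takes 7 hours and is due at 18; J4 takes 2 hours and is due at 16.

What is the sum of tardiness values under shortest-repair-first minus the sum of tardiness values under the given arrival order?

SPT (increasing processing time): J4 J3 J1 J2.
J4: 0→2, due 16, tardiness 0
J3: 2→9, due 18, tardiness 0
J1: 9→19, due 28, tardiness 0
J2: 19→31, due 22, tardiness 9
Sum = 0+0+0+9 = 9.
FIFO (arrival order): J1 J2 J3 J4.
J1: 0→10, due 28, tardiness 0
J2: 10→22, due 22, tardiness 0
J3: 22→29, due 18, tardiness 11
J4: 29→31, due 16, tardiness 15
Sum = 0+0+11+15 = 26.
Difference = 9 − 26 = -17.

-17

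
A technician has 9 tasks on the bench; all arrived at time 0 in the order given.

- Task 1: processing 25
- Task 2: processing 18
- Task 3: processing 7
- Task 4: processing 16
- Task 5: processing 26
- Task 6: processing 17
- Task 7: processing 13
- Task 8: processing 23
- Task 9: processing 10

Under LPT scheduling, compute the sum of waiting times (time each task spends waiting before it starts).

LPT (decreasing processing time): Task 5 Task 1 Task 8 Task 2 Task 6 Task 4 Task 7 Task 9 Task 3.
Task 5: waits 0, runs 0→26
Task 1: waits 26, runs 26→51
Task 8: waits 51, runs 51→74
Task 2: waits 74, runs 74→92
Task 6: waits 92, runs 92→109
Task 4: waits 109, runs 109→125
Task 7: waits 125, runs 125→138
Task 9: waits 138, runs 138→148
Task 3: waits 148, runs 148→155
Sum = 0+26+51+74+92+109+125+138+148 = 763.

763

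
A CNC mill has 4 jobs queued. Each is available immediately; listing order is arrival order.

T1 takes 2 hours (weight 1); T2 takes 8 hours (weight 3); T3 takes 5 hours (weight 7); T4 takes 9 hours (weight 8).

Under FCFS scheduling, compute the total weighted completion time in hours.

329

FIFO (arrival order): T1 T2 T3 T4.
T1: finishes 2, weight 1, w·C = 2
T2: finishes 10, weight 3, w·C = 30
T3: finishes 15, weight 7, w·C = 105
T4: finishes 24, weight 8, w·C = 192
Sum = 2+30+105+192 = 329.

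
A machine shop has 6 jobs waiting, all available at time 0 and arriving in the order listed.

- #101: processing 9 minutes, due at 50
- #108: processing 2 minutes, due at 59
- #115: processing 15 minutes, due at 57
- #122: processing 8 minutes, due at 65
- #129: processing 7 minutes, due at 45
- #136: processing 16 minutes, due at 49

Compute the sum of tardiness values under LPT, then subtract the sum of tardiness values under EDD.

10

LPT (decreasing processing time): #136 #115 #101 #122 #129 #108.
#136: 0→16, due 49, tardiness 0
#115: 16→31, due 57, tardiness 0
#101: 31→40, due 50, tardiness 0
#122: 40→48, due 65, tardiness 0
#129: 48→55, due 45, tardiness 10
#108: 55→57, due 59, tardiness 0
Sum = 0+0+0+0+10+0 = 10.
EDD (increasing due date): #129 #136 #101 #115 #108 #122.
#129: 0→7, due 45, tardiness 0
#136: 7→23, due 49, tardiness 0
#101: 23→32, due 50, tardiness 0
#115: 32→47, due 57, tardiness 0
#108: 47→49, due 59, tardiness 0
#122: 49→57, due 65, tardiness 0
Sum = 0+0+0+0+0+0 = 0.
Difference = 10 − 0 = 10.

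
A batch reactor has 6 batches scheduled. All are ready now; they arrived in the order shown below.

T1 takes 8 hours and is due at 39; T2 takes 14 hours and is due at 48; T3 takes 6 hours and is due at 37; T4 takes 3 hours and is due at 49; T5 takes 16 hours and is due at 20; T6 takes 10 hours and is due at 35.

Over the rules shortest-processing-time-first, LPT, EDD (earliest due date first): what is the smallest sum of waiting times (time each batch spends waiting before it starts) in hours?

SPT (increasing processing time): T4 T3 T1 T6 T2 T5.
T4: waits 0, runs 0→3
T3: waits 3, runs 3→9
T1: waits 9, runs 9→17
T6: waits 17, runs 17→27
T2: waits 27, runs 27→41
T5: waits 41, runs 41→57
Sum = 0+3+9+17+27+41 = 97.
LPT (decreasing processing time): T5 T2 T6 T1 T3 T4.
T5: waits 0, runs 0→16
T2: waits 16, runs 16→30
T6: waits 30, runs 30→40
T1: waits 40, runs 40→48
T3: waits 48, runs 48→54
T4: waits 54, runs 54→57
Sum = 0+16+30+40+48+54 = 188.
EDD (increasing due date): T5 T6 T3 T1 T2 T4.
T5: waits 0, runs 0→16
T6: waits 16, runs 16→26
T3: waits 26, runs 26→32
T1: waits 32, runs 32→40
T2: waits 40, runs 40→54
T4: waits 54, runs 54→57
Sum = 0+16+26+32+40+54 = 168.
SPT 97, LPT 188, EDD 168 → minimum 97.

97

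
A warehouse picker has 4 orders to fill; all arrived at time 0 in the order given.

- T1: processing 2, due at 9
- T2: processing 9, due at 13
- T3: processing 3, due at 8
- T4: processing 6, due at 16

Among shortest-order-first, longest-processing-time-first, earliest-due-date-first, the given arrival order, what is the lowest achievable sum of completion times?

38

SPT (increasing processing time): T1 T3 T4 T2.
T1: 0→2
T3: 2→5
T4: 5→11
T2: 11→20
Sum = 2+5+11+20 = 38.
LPT (decreasing processing time): T2 T4 T3 T1.
T2: 0→9
T4: 9→15
T3: 15→18
T1: 18→20
Sum = 9+15+18+20 = 62.
EDD (increasing due date): T3 T1 T2 T4.
T3: 0→3
T1: 3→5
T2: 5→14
T4: 14→20
Sum = 3+5+14+20 = 42.
FIFO (arrival order): T1 T2 T3 T4.
T1: 0→2
T2: 2→11
T3: 11→14
T4: 14→20
Sum = 2+11+14+20 = 47.
SPT 38, LPT 62, EDD 42, FIFO 47 → minimum 38.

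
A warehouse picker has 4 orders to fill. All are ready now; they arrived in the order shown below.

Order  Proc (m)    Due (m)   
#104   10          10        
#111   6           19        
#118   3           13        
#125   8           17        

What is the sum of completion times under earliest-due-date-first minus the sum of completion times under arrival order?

EDD (increasing due date): #104 #118 #125 #111.
#104: 0→10
#118: 10→13
#125: 13→21
#111: 21→27
Sum = 10+13+21+27 = 71.
FIFO (arrival order): #104 #111 #118 #125.
#104: 0→10
#111: 10→16
#118: 16→19
#125: 19→27
Sum = 10+16+19+27 = 72.
Difference = 71 − 72 = -1.

-1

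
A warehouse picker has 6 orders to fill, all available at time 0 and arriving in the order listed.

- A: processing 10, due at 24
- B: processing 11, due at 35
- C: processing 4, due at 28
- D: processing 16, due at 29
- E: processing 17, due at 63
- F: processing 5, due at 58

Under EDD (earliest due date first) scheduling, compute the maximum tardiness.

EDD (increasing due date): A C D B F E.
A: 0→10, due 24, tardiness 0
C: 10→14, due 28, tardiness 0
D: 14→30, due 29, tardiness 1
B: 30→41, due 35, tardiness 6
F: 41→46, due 58, tardiness 0
E: 46→63, due 63, tardiness 0
Maximum = 6.

6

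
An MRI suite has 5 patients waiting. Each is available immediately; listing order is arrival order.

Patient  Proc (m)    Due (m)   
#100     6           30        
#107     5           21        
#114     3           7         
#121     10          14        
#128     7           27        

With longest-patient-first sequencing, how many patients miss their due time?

2

LPT (decreasing processing time): #121 #128 #100 #107 #114.
#121: 0→10, due 14, tardiness 0
#128: 10→17, due 27, tardiness 0
#100: 17→23, due 30, tardiness 0
#107: 23→28, due 21, tardiness 7
#114: 28→31, due 7, tardiness 24
Late patients: 2.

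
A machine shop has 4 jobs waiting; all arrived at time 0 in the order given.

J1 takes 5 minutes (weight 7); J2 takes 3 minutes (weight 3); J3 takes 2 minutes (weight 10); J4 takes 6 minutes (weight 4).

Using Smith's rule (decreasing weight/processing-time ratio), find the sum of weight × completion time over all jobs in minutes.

WSPT (decreasing weight/processing-time ratio): J3 J1 J2 J4.
J3: finishes 2, weight 10, w·C = 20
J1: finishes 7, weight 7, w·C = 49
J2: finishes 10, weight 3, w·C = 30
J4: finishes 16, weight 4, w·C = 64
Sum = 20+49+30+64 = 163.

163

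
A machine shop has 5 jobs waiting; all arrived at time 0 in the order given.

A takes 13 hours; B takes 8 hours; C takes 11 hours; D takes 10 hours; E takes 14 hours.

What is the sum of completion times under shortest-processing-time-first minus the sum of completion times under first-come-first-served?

-11

SPT (increasing processing time): B D C A E.
B: 0→8
D: 8→18
C: 18→29
A: 29→42
E: 42→56
Sum = 8+18+29+42+56 = 153.
FIFO (arrival order): A B C D E.
A: 0→13
B: 13→21
C: 21→32
D: 32→42
E: 42→56
Sum = 13+21+32+42+56 = 164.
Difference = 153 − 164 = -11.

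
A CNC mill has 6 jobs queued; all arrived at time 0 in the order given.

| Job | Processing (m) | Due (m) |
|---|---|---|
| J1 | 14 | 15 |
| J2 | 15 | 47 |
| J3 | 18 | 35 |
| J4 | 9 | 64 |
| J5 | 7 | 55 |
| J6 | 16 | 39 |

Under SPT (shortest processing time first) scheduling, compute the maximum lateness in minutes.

44

SPT (increasing processing time): J5 J4 J1 J2 J6 J3.
J5: 0→7, due 55, lateness -48
J4: 7→16, due 64, lateness -48
J1: 16→30, due 15, lateness 15
J2: 30→45, due 47, lateness -2
J6: 45→61, due 39, lateness 22
J3: 61→79, due 35, lateness 44
Maximum = 44.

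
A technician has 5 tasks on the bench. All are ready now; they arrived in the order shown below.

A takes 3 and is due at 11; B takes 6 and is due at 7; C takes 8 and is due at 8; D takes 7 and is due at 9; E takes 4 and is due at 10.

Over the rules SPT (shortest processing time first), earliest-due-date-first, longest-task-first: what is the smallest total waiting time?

43

SPT (increasing processing time): A E B D C.
A: waits 0, runs 0→3
E: waits 3, runs 3→7
B: waits 7, runs 7→13
D: waits 13, runs 13→20
C: waits 20, runs 20→28
Sum = 0+3+7+13+20 = 43.
EDD (increasing due date): B C D E A.
B: waits 0, runs 0→6
C: waits 6, runs 6→14
D: waits 14, runs 14→21
E: waits 21, runs 21→25
A: waits 25, runs 25→28
Sum = 0+6+14+21+25 = 66.
LPT (decreasing processing time): C D B E A.
C: waits 0, runs 0→8
D: waits 8, runs 8→15
B: waits 15, runs 15→21
E: waits 21, runs 21→25
A: waits 25, runs 25→28
Sum = 0+8+15+21+25 = 69.
SPT 43, EDD 66, LPT 69 → minimum 43.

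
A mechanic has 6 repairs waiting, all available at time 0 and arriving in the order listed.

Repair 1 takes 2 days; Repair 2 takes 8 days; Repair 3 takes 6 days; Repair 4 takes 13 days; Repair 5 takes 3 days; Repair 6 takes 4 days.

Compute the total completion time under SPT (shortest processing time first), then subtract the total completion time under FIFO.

-35

SPT (increasing processing time): Repair 1 Repair 5 Repair 6 Repair 3 Repair 2 Repair 4.
Repair 1: 0→2
Repair 5: 2→5
Repair 6: 5→9
Repair 3: 9→15
Repair 2: 15→23
Repair 4: 23→36
Sum = 2+5+9+15+23+36 = 90.
FIFO (arrival order): Repair 1 Repair 2 Repair 3 Repair 4 Repair 5 Repair 6.
Repair 1: 0→2
Repair 2: 2→10
Repair 3: 10→16
Repair 4: 16→29
Repair 5: 29→32
Repair 6: 32→36
Sum = 2+10+16+29+32+36 = 125.
Difference = 90 − 125 = -35.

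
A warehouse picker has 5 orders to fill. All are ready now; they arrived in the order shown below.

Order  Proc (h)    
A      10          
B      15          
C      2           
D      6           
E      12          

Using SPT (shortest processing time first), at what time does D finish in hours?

SPT (increasing processing time): C D A E B.
C: 0→2
D: 2→8

8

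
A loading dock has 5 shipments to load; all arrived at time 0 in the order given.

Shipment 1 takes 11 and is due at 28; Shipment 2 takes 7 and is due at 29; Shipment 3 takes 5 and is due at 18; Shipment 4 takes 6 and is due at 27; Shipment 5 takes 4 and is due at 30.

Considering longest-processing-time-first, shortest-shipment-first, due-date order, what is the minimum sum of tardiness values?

LPT (decreasing processing time): Shipment 1 Shipment 2 Shipment 4 Shipment 3 Shipment 5.
Shipment 1: 0→11, due 28, tardiness 0
Shipment 2: 11→18, due 29, tardiness 0
Shipment 4: 18→24, due 27, tardiness 0
Shipment 3: 24→29, due 18, tardiness 11
Shipment 5: 29→33, due 30, tardiness 3
Sum = 0+0+0+11+3 = 14.
SPT (increasing processing time): Shipment 5 Shipment 3 Shipment 4 Shipment 2 Shipment 1.
Shipment 5: 0→4, due 30, tardiness 0
Shipment 3: 4→9, due 18, tardiness 0
Shipment 4: 9→15, due 27, tardiness 0
Shipment 2: 15→22, due 29, tardiness 0
Shipment 1: 22→33, due 28, tardiness 5
Sum = 0+0+0+0+5 = 5.
EDD (increasing due date): Shipment 3 Shipment 4 Shipment 1 Shipment 2 Shipment 5.
Shipment 3: 0→5, due 18, tardiness 0
Shipment 4: 5→11, due 27, tardiness 0
Shipment 1: 11→22, due 28, tardiness 0
Shipment 2: 22→29, due 29, tardiness 0
Shipment 5: 29→33, due 30, tardiness 3
Sum = 0+0+0+0+3 = 3.
LPT 14, SPT 5, EDD 3 → minimum 3.

3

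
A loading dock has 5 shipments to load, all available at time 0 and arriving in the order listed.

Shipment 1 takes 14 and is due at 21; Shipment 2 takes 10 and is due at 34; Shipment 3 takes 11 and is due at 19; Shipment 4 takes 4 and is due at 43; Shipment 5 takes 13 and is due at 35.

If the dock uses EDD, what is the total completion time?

EDD (increasing due date): Shipment 3 Shipment 1 Shipment 2 Shipment 5 Shipment 4.
Shipment 3: 0→11
Shipment 1: 11→25
Shipment 2: 25→35
Shipment 5: 35→48
Shipment 4: 48→52
Sum = 11+25+35+48+52 = 171.

171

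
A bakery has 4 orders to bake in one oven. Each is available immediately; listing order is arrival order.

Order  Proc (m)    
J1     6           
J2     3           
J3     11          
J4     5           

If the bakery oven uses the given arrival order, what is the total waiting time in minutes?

FIFO (arrival order): J1 J2 J3 J4.
J1: waits 0, runs 0→6
J2: waits 6, runs 6→9
J3: waits 9, runs 9→20
J4: waits 20, runs 20→25
Sum = 0+6+9+20 = 35.

35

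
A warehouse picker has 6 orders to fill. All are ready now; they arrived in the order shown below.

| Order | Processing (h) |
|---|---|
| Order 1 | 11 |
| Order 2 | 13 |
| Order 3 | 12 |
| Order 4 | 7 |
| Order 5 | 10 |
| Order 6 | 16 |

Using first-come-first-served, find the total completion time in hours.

236

FIFO (arrival order): Order 1 Order 2 Order 3 Order 4 Order 5 Order 6.
Order 1: 0→11
Order 2: 11→24
Order 3: 24→36
Order 4: 36→43
Order 5: 43→53
Order 6: 53→69
Sum = 11+24+36+43+53+69 = 236.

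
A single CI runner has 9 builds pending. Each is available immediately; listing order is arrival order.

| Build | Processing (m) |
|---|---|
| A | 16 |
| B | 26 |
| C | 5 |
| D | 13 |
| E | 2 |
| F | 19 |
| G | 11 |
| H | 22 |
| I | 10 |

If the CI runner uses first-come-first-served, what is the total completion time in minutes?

FIFO (arrival order): A B C D E F G H I.
A: 0→16
B: 16→42
C: 42→47
D: 47→60
E: 60→62
F: 62→81
G: 81→92
H: 92→114
I: 114→124
Sum = 16+42+47+60+62+81+92+114+124 = 638.

638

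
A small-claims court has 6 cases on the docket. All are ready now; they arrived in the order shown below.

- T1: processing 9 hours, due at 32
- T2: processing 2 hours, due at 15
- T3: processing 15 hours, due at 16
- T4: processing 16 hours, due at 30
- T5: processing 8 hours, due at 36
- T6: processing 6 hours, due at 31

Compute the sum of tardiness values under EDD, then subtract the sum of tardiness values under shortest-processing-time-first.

-2

EDD (increasing due date): T2 T3 T4 T6 T1 T5.
T2: 0→2, due 15, tardiness 0
T3: 2→17, due 16, tardiness 1
T4: 17→33, due 30, tardiness 3
T6: 33→39, due 31, tardiness 8
T1: 39→48, due 32, tardiness 16
T5: 48→56, due 36, tardiness 20
Sum = 0+1+3+8+16+20 = 48.
SPT (increasing processing time): T2 T6 T5 T1 T3 T4.
T2: 0→2, due 15, tardiness 0
T6: 2→8, due 31, tardiness 0
T5: 8→16, due 36, tardiness 0
T1: 16→25, due 32, tardiness 0
T3: 25→40, due 16, tardiness 24
T4: 40→56, due 30, tardiness 26
Sum = 0+0+0+0+24+26 = 50.
Difference = 48 − 50 = -2.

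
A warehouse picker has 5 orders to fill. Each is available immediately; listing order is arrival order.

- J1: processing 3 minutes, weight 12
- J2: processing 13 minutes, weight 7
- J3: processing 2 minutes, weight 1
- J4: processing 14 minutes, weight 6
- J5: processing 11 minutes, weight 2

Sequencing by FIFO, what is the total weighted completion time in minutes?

FIFO (arrival order): J1 J2 J3 J4 J5.
J1: finishes 3, weight 12, w·C = 36
J2: finishes 16, weight 7, w·C = 112
J3: finishes 18, weight 1, w·C = 18
J4: finishes 32, weight 6, w·C = 192
J5: finishes 43, weight 2, w·C = 86
Sum = 36+112+18+192+86 = 444.

444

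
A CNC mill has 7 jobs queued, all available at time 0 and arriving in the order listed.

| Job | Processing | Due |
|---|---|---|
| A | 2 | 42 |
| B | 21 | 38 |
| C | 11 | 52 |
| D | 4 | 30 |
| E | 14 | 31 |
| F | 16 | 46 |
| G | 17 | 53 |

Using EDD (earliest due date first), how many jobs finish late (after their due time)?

4

EDD (increasing due date): D E B A F C G.
D: 0→4, due 30, tardiness 0
E: 4→18, due 31, tardiness 0
B: 18→39, due 38, tardiness 1
A: 39→41, due 42, tardiness 0
F: 41→57, due 46, tardiness 11
C: 57→68, due 52, tardiness 16
G: 68→85, due 53, tardiness 32
Late jobs: 4.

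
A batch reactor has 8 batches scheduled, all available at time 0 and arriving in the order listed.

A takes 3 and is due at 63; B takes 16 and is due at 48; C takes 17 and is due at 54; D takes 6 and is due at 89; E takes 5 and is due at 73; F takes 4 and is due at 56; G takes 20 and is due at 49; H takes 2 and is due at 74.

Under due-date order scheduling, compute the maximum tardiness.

EDD (increasing due date): B G C F A E H D.
B: 0→16, due 48, tardiness 0
G: 16→36, due 49, tardiness 0
C: 36→53, due 54, tardiness 0
F: 53→57, due 56, tardiness 1
A: 57→60, due 63, tardiness 0
E: 60→65, due 73, tardiness 0
H: 65→67, due 74, tardiness 0
D: 67→73, due 89, tardiness 0
Maximum = 1.

1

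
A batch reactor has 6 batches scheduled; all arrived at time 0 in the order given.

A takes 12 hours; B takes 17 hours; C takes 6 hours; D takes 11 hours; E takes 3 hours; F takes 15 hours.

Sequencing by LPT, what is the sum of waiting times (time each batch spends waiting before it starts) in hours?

LPT (decreasing processing time): B F A D C E.
B: waits 0, runs 0→17
F: waits 17, runs 17→32
A: waits 32, runs 32→44
D: waits 44, runs 44→55
C: waits 55, runs 55→61
E: waits 61, runs 61→64
Sum = 0+17+32+44+55+61 = 209.

209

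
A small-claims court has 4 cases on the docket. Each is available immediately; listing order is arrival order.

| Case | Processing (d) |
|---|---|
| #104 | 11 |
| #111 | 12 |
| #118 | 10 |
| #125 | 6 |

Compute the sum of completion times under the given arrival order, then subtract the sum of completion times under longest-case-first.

FIFO (arrival order): #104 #111 #118 #125.
#104: 0→11
#111: 11→23
#118: 23→33
#125: 33→39
Sum = 11+23+33+39 = 106.
LPT (decreasing processing time): #111 #104 #118 #125.
#111: 0→12
#104: 12→23
#118: 23→33
#125: 33→39
Sum = 12+23+33+39 = 107.
Difference = 106 − 107 = -1.

-1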